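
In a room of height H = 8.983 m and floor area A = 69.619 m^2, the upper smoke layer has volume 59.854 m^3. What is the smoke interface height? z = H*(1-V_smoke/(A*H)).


V/(A*H) = 0.095707
1 - 0.095707 = 0.90429
z = 8.983 * 0.90429 = 8.1233 m

8.1233 m


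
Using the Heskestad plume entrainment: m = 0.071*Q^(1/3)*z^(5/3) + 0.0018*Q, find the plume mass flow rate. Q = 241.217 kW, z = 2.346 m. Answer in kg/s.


Q^(1/3) = 6.2250
z^(5/3) = 4.1420
First term = 0.071 * 6.2250 * 4.1420 = 1.8307
Second term = 0.0018 * 241.217 = 0.43419
m = 2.2649 kg/s

2.2649 kg/s


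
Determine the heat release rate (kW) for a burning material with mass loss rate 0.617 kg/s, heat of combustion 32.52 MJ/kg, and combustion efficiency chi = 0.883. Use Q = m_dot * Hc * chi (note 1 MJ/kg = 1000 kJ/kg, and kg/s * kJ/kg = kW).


Hc = 32.52 MJ/kg = 32.52 * 1000 kJ/kg = 32520 kJ/kg
Q = 0.617 kg/s * 32520 kJ/kg * 0.883 = 17717 kW

17717 kW


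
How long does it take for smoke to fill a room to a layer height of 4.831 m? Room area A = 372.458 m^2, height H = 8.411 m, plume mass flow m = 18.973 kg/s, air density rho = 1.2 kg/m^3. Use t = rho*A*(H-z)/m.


H - z = 3.58 m
t = 1.2 * 372.458 * 3.58 / 18.973 = 84.335 s

84.335 s


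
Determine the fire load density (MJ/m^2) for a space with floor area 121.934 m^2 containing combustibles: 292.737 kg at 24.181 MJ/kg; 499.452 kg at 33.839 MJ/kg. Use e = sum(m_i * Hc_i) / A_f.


Total energy = 292.737*24.181 + 499.452*33.839
= 7078.673 + 16900.96
= 23979.63 MJ
e = 23979.63 / 121.934 = 196.66 MJ/m^2

196.66 MJ/m^2


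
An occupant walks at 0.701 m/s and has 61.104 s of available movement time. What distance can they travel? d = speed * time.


d = 0.701 * 61.104 = 42.834 m

42.834 m


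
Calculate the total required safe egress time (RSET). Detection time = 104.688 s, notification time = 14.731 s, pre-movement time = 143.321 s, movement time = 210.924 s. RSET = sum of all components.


Total = 104.688 + 14.731 + 143.321 + 210.924 = 473.664 s

473.664 s


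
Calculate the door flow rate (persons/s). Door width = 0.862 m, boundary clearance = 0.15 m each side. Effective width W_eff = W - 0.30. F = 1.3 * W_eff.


W_eff = 0.862 - 0.30 = 0.562 m
F = 1.3 * 0.562 = 0.73060 persons/s

0.73060 persons/s


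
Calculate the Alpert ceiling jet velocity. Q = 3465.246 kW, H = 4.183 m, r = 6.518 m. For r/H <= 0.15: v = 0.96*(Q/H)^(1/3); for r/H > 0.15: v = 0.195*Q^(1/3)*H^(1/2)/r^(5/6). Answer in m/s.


r/H = 6.518 / 4.183 = 1.5582
r/H > 0.15, so v = 0.195*Q^(1/3)*H^(1/2)/r^(5/6)
Q^(1/3) = 15.133
H^(1/2) = 2.0452
r^(5/6) = 4.7690
v = 0.195 * 15.133 * 2.0452 / 4.7690 = 1.2655 m/s

1.2655 m/s


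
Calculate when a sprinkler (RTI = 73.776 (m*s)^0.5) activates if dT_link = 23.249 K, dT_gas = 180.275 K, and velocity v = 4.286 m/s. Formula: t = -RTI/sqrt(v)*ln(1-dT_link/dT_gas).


dT_link/dT_gas = 0.12896
ln(1 - 0.12896) = -0.13807
t = -73.776 / sqrt(4.286) * -0.13807 = 4.9203 s

4.9203 s


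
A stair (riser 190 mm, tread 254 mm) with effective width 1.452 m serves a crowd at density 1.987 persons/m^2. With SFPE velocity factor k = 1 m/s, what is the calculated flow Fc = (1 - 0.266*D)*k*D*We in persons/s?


1 - 0.266*D = 1 - 0.266*1.987 = 0.47146
Fs = 0.47146 * 1 * 1.987 = 0.93679 persons/(s*m)
Fc = 0.93679 * 1.452 = 1.3602 persons/s

1.3602 persons/s


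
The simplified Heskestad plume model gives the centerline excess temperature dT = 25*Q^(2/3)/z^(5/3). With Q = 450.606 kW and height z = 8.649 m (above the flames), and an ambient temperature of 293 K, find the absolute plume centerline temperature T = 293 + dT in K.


Q^(2/3) = 58.776
z^(5/3) = 36.443
dT = 25 * 58.776 / 36.443 = 40.321 K
T = 293 + 40.321 = 333.32 K

333.32 K


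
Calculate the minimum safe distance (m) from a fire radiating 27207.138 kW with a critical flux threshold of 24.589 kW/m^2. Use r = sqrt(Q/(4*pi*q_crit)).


4*pi*q_crit = 308.99
Q/(4*pi*q_crit) = 88.051
r = sqrt(88.051) = 9.3835 m

9.3835 m


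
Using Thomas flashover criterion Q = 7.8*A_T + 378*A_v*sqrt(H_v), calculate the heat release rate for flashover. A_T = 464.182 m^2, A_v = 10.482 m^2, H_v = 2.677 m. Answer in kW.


7.8*A_T = 3620.6
sqrt(H_v) = 1.6362
378*A_v*sqrt(H_v) = 6482.8
Q = 3620.6 + 6482.8 = 10103 kW

10103 kW


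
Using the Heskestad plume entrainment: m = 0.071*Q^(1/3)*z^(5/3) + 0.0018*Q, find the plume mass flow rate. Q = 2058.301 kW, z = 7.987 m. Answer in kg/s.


Q^(1/3) = 12.720
z^(5/3) = 31.913
First term = 0.071 * 12.720 * 31.913 = 28.823
Second term = 0.0018 * 2058.301 = 3.7049
m = 32.528 kg/s

32.528 kg/s


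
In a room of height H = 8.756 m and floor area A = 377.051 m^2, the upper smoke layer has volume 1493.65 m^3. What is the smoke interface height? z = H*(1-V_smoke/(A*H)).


V/(A*H) = 0.45242
1 - 0.45242 = 0.54758
z = 8.756 * 0.54758 = 4.7946 m

4.7946 m


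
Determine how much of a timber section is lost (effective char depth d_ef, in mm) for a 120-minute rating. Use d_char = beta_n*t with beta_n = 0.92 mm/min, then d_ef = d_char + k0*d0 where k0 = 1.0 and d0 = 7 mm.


d_char = 0.92 * 120 = 110.4 mm
d_ef = 110.4 + 1.0*7 = 117.4 mm

117.4 mm


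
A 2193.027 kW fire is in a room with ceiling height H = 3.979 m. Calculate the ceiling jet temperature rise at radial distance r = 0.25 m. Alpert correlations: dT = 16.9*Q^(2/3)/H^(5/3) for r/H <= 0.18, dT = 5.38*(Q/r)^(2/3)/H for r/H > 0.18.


r/H = 0.25 / 3.979 = 0.062830
r/H <= 0.18, so dT = 16.9*Q^(2/3)/H^(5/3)
Q^(2/3) = 168.80
H^(5/3) = 9.9913
dT = 16.9 * 168.80 / 9.9913 = 285.51 K

285.51 K


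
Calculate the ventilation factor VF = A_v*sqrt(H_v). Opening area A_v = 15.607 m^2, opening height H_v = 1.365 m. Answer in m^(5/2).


sqrt(H_v) = 1.1683
VF = 15.607 * 1.1683 = 18.234 m^(5/2)

18.234 m^(5/2)


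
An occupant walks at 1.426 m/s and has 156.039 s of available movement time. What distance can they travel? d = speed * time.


d = 1.426 * 156.039 = 222.51 m

222.51 m


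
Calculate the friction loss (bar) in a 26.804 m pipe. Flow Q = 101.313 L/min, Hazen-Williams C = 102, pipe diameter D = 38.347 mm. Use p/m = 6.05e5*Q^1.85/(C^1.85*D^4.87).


Q^1.85 = 5134.3
C^1.85 = 5198.9
D^4.87 = 5.1615e+07
p/m = 0.011576 bar/m
p_total = 0.011576 * 26.804 = 0.31028 bar

0.31028 bar


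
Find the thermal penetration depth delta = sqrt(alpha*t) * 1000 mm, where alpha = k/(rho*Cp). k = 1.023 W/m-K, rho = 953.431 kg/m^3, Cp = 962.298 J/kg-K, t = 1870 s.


alpha = 1.023 / (953.431 * 962.298) = 1.1150e-06 m^2/s
alpha * t = 0.0020851
delta = sqrt(0.0020851) * 1000 = 45.662 mm

45.662 mm


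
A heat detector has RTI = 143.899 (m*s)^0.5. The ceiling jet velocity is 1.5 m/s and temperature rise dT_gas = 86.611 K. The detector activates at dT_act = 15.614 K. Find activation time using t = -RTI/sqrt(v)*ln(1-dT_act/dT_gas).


dT_act/dT_gas = 0.18028
ln(1 - 0.18028) = -0.19879
t = -143.899 / sqrt(1.5) * -0.19879 = 23.356 s

23.356 s


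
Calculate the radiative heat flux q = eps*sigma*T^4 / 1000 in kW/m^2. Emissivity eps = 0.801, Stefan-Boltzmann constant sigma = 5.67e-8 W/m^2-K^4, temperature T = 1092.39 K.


T^4 = 1.4240e+12
q = 0.801 * 5.67e-8 * 1.4240e+12 / 1000 = 64.674 kW/m^2

64.674 kW/m^2


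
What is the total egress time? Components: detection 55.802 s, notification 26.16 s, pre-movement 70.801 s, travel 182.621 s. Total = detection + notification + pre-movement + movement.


Total = 55.802 + 26.16 + 70.801 + 182.621 = 335.384 s

335.384 s


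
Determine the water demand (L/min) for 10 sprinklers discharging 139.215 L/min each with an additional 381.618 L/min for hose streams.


Sprinkler demand = 10 * 139.215 = 1392.15 L/min
Total = 1392.15 + 381.618 = 1773.768 L/min

1773.768 L/min


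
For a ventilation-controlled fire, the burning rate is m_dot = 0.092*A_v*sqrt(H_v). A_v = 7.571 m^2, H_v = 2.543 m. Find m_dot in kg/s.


sqrt(H_v) = 1.5947
m_dot = 0.092 * 7.571 * 1.5947 = 1.1107 kg/s

1.1107 kg/s


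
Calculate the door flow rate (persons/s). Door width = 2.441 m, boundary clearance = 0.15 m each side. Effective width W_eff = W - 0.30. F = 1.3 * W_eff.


W_eff = 2.441 - 0.30 = 2.141 m
F = 1.3 * 2.141 = 2.7833 persons/s

2.7833 persons/s


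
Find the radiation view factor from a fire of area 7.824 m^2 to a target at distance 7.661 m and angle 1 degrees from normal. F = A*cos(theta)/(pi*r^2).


cos(1 deg) = 0.99985
pi*r^2 = 184.38
F = 7.824 * 0.99985 / 184.38 = 0.042427

0.042427


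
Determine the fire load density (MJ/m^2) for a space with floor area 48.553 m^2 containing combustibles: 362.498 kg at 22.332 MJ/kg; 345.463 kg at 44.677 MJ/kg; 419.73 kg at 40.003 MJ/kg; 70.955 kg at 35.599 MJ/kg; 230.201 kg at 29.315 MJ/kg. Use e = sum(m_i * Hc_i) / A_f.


Total energy = 362.498*22.332 + 345.463*44.677 + 419.73*40.003 + 70.955*35.599 + 230.201*29.315
= 8095.305 + 15434.25 + 16790.46 + 2525.927 + 6748.342
= 49594.28 MJ
e = 49594.28 / 48.553 = 1021.4 MJ/m^2

1021.4 MJ/m^2


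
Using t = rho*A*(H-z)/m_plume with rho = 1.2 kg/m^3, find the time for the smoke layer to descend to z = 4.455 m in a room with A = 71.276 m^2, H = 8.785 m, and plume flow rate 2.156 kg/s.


H - z = 4.33 m
t = 1.2 * 71.276 * 4.33 / 2.156 = 171.78 s

171.78 s


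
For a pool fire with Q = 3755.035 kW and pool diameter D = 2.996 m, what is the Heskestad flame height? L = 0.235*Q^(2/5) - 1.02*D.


Q^(2/5) = 26.906
0.235 * Q^(2/5) = 6.3229
1.02 * D = 3.0559
L = 3.2669 m

3.2669 m


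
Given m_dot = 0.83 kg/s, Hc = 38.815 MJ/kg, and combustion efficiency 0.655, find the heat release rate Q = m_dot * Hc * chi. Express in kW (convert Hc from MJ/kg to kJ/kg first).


Hc = 38.815 MJ/kg = 38.815 * 1000 kJ/kg = 38815 kJ/kg
Q = 0.83 kg/s * 38815 kJ/kg * 0.655 = 21102 kW

21102 kW


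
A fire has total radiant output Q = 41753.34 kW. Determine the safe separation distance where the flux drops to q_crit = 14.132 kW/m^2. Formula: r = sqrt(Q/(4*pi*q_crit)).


4*pi*q_crit = 177.59
Q/(4*pi*q_crit) = 235.11
r = sqrt(235.11) = 15.333 m

15.333 m


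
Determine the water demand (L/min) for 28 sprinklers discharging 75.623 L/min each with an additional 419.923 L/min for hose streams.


Sprinkler demand = 28 * 75.623 = 2117.444 L/min
Total = 2117.444 + 419.923 = 2537.367 L/min

2537.367 L/min


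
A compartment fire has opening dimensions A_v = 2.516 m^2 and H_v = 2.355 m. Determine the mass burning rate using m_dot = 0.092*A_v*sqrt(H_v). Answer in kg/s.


sqrt(H_v) = 1.5346
m_dot = 0.092 * 2.516 * 1.5346 = 0.35522 kg/s

0.35522 kg/s


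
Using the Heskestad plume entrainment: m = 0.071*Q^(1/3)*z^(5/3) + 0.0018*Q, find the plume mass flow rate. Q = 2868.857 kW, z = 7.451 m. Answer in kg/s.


Q^(1/3) = 14.209
z^(5/3) = 28.424
First term = 0.071 * 14.209 * 28.424 = 28.676
Second term = 0.0018 * 2868.857 = 5.1639
m = 33.840 kg/s

33.840 kg/s


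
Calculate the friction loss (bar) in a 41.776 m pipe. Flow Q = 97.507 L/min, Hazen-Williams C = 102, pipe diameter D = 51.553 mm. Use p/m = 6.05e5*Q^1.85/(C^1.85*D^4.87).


Q^1.85 = 4783.2
C^1.85 = 5198.9
D^4.87 = 2.1811e+08
p/m = 0.0025520 bar/m
p_total = 0.0025520 * 41.776 = 0.10661 bar

0.10661 bar


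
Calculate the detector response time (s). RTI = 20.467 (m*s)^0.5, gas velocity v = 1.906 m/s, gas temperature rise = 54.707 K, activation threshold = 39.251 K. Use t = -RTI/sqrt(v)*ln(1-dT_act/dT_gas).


dT_act/dT_gas = 0.71748
ln(1 - 0.71748) = -1.2640
t = -20.467 / sqrt(1.906) * -1.2640 = 18.739 s

18.739 s


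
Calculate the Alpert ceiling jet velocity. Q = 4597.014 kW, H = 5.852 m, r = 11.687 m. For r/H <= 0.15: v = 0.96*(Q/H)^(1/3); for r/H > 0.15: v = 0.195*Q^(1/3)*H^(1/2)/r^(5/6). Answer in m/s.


r/H = 11.687 / 5.852 = 1.9971
r/H > 0.15, so v = 0.195*Q^(1/3)*H^(1/2)/r^(5/6)
Q^(1/3) = 16.627
H^(1/2) = 2.4191
r^(5/6) = 7.7580
v = 0.195 * 16.627 * 2.4191 / 7.7580 = 1.0110 m/s

1.0110 m/s


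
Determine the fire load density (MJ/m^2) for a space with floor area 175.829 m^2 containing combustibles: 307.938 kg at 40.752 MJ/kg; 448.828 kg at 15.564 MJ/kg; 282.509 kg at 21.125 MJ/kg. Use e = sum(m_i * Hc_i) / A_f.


Total energy = 307.938*40.752 + 448.828*15.564 + 282.509*21.125
= 12549.09 + 6985.559 + 5968.003
= 25502.65 MJ
e = 25502.65 / 175.829 = 145.04 MJ/m^2

145.04 MJ/m^2


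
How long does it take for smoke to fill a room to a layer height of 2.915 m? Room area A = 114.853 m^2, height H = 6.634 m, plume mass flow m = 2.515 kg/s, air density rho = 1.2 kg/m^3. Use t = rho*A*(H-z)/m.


H - z = 3.719 m
t = 1.2 * 114.853 * 3.719 / 2.515 = 203.80 s

203.80 s


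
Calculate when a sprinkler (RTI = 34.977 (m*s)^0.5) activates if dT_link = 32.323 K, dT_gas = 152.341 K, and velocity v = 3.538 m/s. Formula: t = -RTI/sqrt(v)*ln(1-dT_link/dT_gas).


dT_link/dT_gas = 0.21218
ln(1 - 0.21218) = -0.23848
t = -34.977 / sqrt(3.538) * -0.23848 = 4.4346 s

4.4346 s


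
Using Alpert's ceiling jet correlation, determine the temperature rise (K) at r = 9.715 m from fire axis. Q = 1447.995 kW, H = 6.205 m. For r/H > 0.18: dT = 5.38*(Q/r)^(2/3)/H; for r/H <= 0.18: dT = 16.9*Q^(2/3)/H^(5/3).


r/H = 9.715 / 6.205 = 1.5657
r/H > 0.18, so dT = 5.38*(Q/r)^(2/3)/H
Q/r = 149.05
(Q/r)^(2/3) = 28.111
dT = 5.38 * 28.111 / 6.205 = 24.374 K

24.374 K


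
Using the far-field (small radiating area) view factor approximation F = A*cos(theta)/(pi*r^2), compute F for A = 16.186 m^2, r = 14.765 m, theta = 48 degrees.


cos(48 deg) = 0.66913
pi*r^2 = 684.88
F = 16.186 * 0.66913 / 684.88 = 0.015814

0.015814


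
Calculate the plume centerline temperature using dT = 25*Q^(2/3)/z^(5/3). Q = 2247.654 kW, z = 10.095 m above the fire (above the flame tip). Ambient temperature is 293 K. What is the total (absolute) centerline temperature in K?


Q^(2/3) = 171.59
z^(5/3) = 47.153
dT = 25 * 171.59 / 47.153 = 90.974 K
T = 293 + 90.974 = 383.97 K

383.97 K


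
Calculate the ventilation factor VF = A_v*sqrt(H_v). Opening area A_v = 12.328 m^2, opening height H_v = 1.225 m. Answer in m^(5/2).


sqrt(H_v) = 1.1068
VF = 12.328 * 1.1068 = 13.645 m^(5/2)

13.645 m^(5/2)


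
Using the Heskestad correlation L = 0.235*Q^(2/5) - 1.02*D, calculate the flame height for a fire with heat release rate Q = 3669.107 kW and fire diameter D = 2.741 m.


Q^(2/5) = 26.658
0.235 * Q^(2/5) = 6.2646
1.02 * D = 2.7958
L = 3.4688 m

3.4688 m


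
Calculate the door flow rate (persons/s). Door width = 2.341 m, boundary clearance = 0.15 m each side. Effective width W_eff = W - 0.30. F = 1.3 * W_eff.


W_eff = 2.341 - 0.30 = 2.041 m
F = 1.3 * 2.041 = 2.6533 persons/s

2.6533 persons/s


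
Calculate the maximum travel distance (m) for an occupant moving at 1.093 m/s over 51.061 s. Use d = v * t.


d = 1.093 * 51.061 = 55.810 m

55.810 m


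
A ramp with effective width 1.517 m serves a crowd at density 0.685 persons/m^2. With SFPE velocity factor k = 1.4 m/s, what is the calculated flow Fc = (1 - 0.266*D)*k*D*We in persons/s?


1 - 0.266*D = 1 - 0.266*0.685 = 0.81779
Fs = 0.81779 * 1.4 * 0.685 = 0.78426 persons/(s*m)
Fc = 0.78426 * 1.517 = 1.1897 persons/s

1.1897 persons/s


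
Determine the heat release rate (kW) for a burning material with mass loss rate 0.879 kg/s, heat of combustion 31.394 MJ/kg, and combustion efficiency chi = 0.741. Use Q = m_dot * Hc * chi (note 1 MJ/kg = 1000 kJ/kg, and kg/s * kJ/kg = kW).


Hc = 31.394 MJ/kg = 31.394 * 1000 kJ/kg = 31394 kJ/kg
Q = 0.879 kg/s * 31394 kJ/kg * 0.741 = 20448 kW

20448 kW


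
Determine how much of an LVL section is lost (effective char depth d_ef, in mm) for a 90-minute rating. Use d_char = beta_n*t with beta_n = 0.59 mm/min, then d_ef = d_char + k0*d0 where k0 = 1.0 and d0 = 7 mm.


d_char = 0.59 * 90 = 53.1 mm
d_ef = 53.1 + 1.0*7 = 60.1 mm

60.1 mm


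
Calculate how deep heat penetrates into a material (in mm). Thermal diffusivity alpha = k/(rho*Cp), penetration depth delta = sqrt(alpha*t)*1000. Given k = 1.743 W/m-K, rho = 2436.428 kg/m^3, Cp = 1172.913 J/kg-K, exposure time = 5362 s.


alpha = 1.743 / (2436.428 * 1172.913) = 6.0993e-07 m^2/s
alpha * t = 0.0032704
delta = sqrt(0.0032704) * 1000 = 57.188 mm

57.188 mm


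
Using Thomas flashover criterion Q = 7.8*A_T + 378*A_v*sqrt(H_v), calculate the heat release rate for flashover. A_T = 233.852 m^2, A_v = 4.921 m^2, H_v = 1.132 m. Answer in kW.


7.8*A_T = 1824.0
sqrt(H_v) = 1.0640
378*A_v*sqrt(H_v) = 1979.1
Q = 1824.0 + 1979.1 = 3803.1 kW

3803.1 kW


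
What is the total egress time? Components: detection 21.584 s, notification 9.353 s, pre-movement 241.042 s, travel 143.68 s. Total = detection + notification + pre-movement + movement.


Total = 21.584 + 9.353 + 241.042 + 143.68 = 415.659 s

415.659 s


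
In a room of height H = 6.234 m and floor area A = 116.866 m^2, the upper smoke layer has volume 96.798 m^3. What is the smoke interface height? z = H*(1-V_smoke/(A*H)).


V/(A*H) = 0.13287
1 - 0.13287 = 0.86713
z = 6.234 * 0.86713 = 5.4057 m

5.4057 m


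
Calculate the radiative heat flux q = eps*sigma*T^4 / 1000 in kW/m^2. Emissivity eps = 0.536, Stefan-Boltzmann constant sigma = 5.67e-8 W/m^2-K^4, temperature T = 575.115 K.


T^4 = 1.0940e+11
q = 0.536 * 5.67e-8 * 1.0940e+11 / 1000 = 3.3248 kW/m^2

3.3248 kW/m^2


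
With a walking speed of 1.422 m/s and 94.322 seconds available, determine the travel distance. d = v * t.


d = 1.422 * 94.322 = 134.13 m

134.13 m


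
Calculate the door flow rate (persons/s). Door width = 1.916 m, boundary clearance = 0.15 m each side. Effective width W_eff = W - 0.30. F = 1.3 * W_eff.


W_eff = 1.916 - 0.30 = 1.616 m
F = 1.3 * 1.616 = 2.1008 persons/s

2.1008 persons/s


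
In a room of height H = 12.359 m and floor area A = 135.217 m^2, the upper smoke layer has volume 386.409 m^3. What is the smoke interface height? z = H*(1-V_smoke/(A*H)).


V/(A*H) = 0.23122
1 - 0.23122 = 0.76878
z = 12.359 * 0.76878 = 9.5013 m

9.5013 m


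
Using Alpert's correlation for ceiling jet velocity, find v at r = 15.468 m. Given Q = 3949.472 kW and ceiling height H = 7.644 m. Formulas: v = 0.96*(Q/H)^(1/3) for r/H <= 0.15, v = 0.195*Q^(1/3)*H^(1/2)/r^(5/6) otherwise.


r/H = 15.468 / 7.644 = 2.0235
r/H > 0.15, so v = 0.195*Q^(1/3)*H^(1/2)/r^(5/6)
Q^(1/3) = 15.807
H^(1/2) = 2.7648
r^(5/6) = 9.7993
v = 0.195 * 15.807 * 2.7648 / 9.7993 = 0.86965 m/s

0.86965 m/s


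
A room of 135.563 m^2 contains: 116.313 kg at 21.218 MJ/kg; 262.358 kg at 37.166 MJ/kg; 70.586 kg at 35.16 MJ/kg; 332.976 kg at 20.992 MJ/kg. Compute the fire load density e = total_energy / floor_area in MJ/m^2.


Total energy = 116.313*21.218 + 262.358*37.166 + 70.586*35.16 + 332.976*20.992
= 2467.929 + 9750.797 + 2481.804 + 6989.832
= 21690.36 MJ
e = 21690.36 / 135.563 = 160.00 MJ/m^2

160.00 MJ/m^2


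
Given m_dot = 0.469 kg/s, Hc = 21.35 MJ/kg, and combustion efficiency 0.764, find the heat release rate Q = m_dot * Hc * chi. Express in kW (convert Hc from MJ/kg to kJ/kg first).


Hc = 21.35 MJ/kg = 21.35 * 1000 kJ/kg = 21350 kJ/kg
Q = 0.469 kg/s * 21350 kJ/kg * 0.764 = 7650.0 kW

7650.0 kW


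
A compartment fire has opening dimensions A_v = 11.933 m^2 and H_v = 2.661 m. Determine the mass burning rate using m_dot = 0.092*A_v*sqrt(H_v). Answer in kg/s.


sqrt(H_v) = 1.6313
m_dot = 0.092 * 11.933 * 1.6313 = 1.7909 kg/s

1.7909 kg/s


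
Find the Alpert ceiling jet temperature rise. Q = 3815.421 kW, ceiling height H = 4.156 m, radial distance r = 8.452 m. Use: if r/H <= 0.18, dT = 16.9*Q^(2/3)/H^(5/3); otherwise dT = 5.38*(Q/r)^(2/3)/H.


r/H = 8.452 / 4.156 = 2.0337
r/H > 0.18, so dT = 5.38*(Q/r)^(2/3)/H
Q/r = 451.42
(Q/r)^(2/3) = 58.847
dT = 5.38 * 58.847 / 4.156 = 76.178 K

76.178 K


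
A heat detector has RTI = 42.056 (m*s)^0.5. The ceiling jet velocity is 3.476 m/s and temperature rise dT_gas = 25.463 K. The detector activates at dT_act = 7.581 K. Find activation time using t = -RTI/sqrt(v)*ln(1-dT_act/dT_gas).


dT_act/dT_gas = 0.29773
ln(1 - 0.29773) = -0.35343
t = -42.056 / sqrt(3.476) * -0.35343 = 7.9725 s

7.9725 s


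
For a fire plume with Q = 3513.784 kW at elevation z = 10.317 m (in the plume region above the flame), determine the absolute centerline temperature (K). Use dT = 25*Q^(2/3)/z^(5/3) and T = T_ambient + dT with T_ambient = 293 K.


Q^(2/3) = 231.13
z^(5/3) = 48.894
dT = 25 * 231.13 / 48.894 = 118.18 K
T = 293 + 118.18 = 411.18 K

411.18 K


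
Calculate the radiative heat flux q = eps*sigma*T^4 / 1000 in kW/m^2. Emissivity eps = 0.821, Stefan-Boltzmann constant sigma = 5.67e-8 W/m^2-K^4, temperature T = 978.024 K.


T^4 = 9.1495e+11
q = 0.821 * 5.67e-8 * 9.1495e+11 / 1000 = 42.592 kW/m^2

42.592 kW/m^2


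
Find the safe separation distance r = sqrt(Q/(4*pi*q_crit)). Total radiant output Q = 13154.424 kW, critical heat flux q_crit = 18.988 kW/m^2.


4*pi*q_crit = 238.61
Q/(4*pi*q_crit) = 55.129
r = sqrt(55.129) = 7.4249 m

7.4249 m


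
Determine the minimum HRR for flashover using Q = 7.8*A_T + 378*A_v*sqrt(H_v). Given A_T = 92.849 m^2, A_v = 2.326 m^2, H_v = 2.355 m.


7.8*A_T = 724.22
sqrt(H_v) = 1.5346
378*A_v*sqrt(H_v) = 1349.3
Q = 724.22 + 1349.3 = 2073.5 kW

2073.5 kW


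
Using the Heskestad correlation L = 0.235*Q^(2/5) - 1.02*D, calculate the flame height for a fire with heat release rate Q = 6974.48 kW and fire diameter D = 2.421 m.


Q^(2/5) = 34.467
0.235 * Q^(2/5) = 8.0998
1.02 * D = 2.4694
L = 5.6303 m

5.6303 m


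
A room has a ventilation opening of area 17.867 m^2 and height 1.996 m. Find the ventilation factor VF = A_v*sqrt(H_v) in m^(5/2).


sqrt(H_v) = 1.4128
VF = 17.867 * 1.4128 = 25.242 m^(5/2)

25.242 m^(5/2)


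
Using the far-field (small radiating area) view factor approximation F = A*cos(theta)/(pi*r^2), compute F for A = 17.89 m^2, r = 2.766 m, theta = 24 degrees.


cos(24 deg) = 0.91355
pi*r^2 = 24.036
F = 17.89 * 0.91355 / 24.036 = 0.67996

0.67996


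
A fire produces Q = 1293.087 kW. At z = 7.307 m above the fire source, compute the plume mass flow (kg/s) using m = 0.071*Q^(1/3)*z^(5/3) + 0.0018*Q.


Q^(1/3) = 10.895
z^(5/3) = 27.515
First term = 0.071 * 10.895 * 27.515 = 21.283
Second term = 0.0018 * 1293.087 = 2.3276
m = 23.611 kg/s

23.611 kg/s


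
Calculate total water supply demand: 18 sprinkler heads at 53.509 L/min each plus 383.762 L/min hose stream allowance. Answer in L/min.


Sprinkler demand = 18 * 53.509 = 963.162 L/min
Total = 963.162 + 383.762 = 1346.924 L/min

1346.924 L/min


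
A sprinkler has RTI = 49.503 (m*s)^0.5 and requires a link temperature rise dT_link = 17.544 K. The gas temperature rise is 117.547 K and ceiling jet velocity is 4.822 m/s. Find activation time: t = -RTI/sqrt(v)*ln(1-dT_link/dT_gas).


dT_link/dT_gas = 0.14925
ln(1 - 0.14925) = -0.16164
t = -49.503 / sqrt(4.822) * -0.16164 = 3.6439 s

3.6439 s


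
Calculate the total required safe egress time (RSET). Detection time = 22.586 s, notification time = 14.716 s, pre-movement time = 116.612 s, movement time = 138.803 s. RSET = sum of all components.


Total = 22.586 + 14.716 + 116.612 + 138.803 = 292.717 s

292.717 s


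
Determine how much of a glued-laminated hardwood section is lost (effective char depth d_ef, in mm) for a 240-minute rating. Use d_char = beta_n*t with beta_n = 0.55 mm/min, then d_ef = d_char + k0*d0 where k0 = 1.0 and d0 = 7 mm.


d_char = 0.55 * 240 = 132 mm
d_ef = 132 + 1.0*7 = 139 mm

139 mm


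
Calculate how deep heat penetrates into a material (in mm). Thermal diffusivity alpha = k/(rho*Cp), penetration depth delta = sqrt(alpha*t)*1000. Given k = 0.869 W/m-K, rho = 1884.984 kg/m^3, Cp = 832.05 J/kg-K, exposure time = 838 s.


alpha = 0.869 / (1884.984 * 832.05) = 5.5407e-07 m^2/s
alpha * t = 0.00046431
delta = sqrt(0.00046431) * 1000 = 21.548 mm

21.548 mm


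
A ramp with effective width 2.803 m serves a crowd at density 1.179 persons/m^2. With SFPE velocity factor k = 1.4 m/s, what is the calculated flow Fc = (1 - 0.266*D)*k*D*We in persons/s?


1 - 0.266*D = 1 - 0.266*1.179 = 0.68639
Fs = 0.68639 * 1.4 * 1.179 = 1.1329 persons/(s*m)
Fc = 1.1329 * 2.803 = 3.1757 persons/s

3.1757 persons/s


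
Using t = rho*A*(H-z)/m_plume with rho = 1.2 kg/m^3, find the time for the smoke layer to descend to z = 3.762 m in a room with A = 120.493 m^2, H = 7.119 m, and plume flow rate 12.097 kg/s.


H - z = 3.357 m
t = 1.2 * 120.493 * 3.357 / 12.097 = 40.125 s

40.125 s


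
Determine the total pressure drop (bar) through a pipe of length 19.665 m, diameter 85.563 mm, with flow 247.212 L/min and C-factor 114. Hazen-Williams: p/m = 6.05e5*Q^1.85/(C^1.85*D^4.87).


Q^1.85 = 26741
C^1.85 = 6386.7
D^4.87 = 2.5718e+09
p/m = 0.00098498 bar/m
p_total = 0.00098498 * 19.665 = 0.019370 bar

0.019370 bar


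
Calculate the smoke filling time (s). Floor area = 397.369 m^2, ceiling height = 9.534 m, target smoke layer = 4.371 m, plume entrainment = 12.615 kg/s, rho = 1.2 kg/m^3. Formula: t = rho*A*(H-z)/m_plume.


H - z = 5.163 m
t = 1.2 * 397.369 * 5.163 / 12.615 = 195.16 s

195.16 s


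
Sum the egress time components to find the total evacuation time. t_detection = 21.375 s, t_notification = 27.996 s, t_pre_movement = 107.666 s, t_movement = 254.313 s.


Total = 21.375 + 27.996 + 107.666 + 254.313 = 411.35 s

411.35 s


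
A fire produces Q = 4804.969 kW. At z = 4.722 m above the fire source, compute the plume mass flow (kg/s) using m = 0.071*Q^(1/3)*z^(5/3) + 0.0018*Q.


Q^(1/3) = 16.874
z^(5/3) = 13.291
First term = 0.071 * 16.874 * 13.291 = 15.923
Second term = 0.0018 * 4804.969 = 8.6489
m = 24.572 kg/s

24.572 kg/s


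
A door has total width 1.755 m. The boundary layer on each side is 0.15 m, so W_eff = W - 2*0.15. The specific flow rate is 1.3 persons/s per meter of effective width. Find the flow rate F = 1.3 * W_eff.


W_eff = 1.755 - 0.30 = 1.455 m
F = 1.3 * 1.455 = 1.8915 persons/s

1.8915 persons/s


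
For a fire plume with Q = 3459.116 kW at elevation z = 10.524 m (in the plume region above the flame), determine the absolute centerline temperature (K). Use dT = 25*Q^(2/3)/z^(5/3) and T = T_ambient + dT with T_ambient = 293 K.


Q^(2/3) = 228.72
z^(5/3) = 50.540
dT = 25 * 228.72 / 50.540 = 113.14 K
T = 293 + 113.14 = 406.14 K

406.14 K


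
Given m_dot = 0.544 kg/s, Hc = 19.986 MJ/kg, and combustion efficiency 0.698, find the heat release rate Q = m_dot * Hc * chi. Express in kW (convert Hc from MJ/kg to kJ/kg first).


Hc = 19.986 MJ/kg = 19.986 * 1000 kJ/kg = 19986 kJ/kg
Q = 0.544 kg/s * 19986 kJ/kg * 0.698 = 7588.9 kW

7588.9 kW


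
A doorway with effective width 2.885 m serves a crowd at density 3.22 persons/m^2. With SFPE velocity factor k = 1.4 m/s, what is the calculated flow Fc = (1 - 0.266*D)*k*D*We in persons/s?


1 - 0.266*D = 1 - 0.266*3.22 = 0.14348
Fs = 0.14348 * 1.4 * 3.22 = 0.64681 persons/(s*m)
Fc = 0.64681 * 2.885 = 1.8660 persons/s

1.8660 persons/s


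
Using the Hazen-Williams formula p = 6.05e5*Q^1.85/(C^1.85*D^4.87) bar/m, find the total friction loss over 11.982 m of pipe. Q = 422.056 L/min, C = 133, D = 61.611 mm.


Q^1.85 = 71934
C^1.85 = 8494.3
D^4.87 = 5.1956e+08
p/m = 0.0098612 bar/m
p_total = 0.0098612 * 11.982 = 0.11816 bar

0.11816 bar


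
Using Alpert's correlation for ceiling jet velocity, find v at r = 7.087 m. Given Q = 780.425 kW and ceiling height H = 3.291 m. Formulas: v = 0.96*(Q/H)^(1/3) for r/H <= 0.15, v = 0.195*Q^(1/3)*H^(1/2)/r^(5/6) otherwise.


r/H = 7.087 / 3.291 = 2.1534
r/H > 0.15, so v = 0.195*Q^(1/3)*H^(1/2)/r^(5/6)
Q^(1/3) = 9.2068
H^(1/2) = 1.8141
r^(5/6) = 5.1135
v = 0.195 * 9.2068 * 1.8141 / 5.1135 = 0.63693 m/s

0.63693 m/s


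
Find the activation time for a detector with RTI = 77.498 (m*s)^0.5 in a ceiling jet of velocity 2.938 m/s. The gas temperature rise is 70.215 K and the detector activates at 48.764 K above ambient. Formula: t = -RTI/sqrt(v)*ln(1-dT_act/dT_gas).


dT_act/dT_gas = 0.69450
ln(1 - 0.69450) = -1.1858
t = -77.498 / sqrt(2.938) * -1.1858 = 53.613 s

53.613 s


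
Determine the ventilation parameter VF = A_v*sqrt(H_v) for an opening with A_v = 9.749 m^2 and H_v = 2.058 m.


sqrt(H_v) = 1.4346
VF = 9.749 * 1.4346 = 13.986 m^(5/2)

13.986 m^(5/2)


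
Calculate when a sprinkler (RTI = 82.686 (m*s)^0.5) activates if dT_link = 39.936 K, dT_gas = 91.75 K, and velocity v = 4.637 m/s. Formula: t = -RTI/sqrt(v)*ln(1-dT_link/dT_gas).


dT_link/dT_gas = 0.43527
ln(1 - 0.43527) = -0.57141
t = -82.686 / sqrt(4.637) * -0.57141 = 21.941 s

21.941 s


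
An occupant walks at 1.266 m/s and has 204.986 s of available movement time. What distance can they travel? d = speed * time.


d = 1.266 * 204.986 = 259.51 m

259.51 m


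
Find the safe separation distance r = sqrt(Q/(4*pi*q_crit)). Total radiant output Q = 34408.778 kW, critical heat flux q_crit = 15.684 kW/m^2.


4*pi*q_crit = 197.09
Q/(4*pi*q_crit) = 174.58
r = sqrt(174.58) = 13.213 m

13.213 m


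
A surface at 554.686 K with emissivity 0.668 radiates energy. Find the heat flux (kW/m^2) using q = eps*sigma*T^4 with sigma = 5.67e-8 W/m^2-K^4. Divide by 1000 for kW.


T^4 = 9.4665e+10
q = 0.668 * 5.67e-8 * 9.4665e+10 / 1000 = 3.5855 kW/m^2

3.5855 kW/m^2


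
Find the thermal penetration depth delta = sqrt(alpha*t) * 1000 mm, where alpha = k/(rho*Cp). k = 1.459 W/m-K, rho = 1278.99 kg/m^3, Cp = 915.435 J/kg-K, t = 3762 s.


alpha = 1.459 / (1278.99 * 915.435) = 1.2461e-06 m^2/s
alpha * t = 0.0046879
delta = sqrt(0.0046879) * 1000 = 68.468 mm

68.468 mm


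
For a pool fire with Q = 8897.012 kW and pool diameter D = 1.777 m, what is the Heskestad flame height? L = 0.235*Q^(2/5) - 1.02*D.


Q^(2/5) = 37.992
0.235 * Q^(2/5) = 8.9282
1.02 * D = 1.8125
L = 7.1157 m

7.1157 m


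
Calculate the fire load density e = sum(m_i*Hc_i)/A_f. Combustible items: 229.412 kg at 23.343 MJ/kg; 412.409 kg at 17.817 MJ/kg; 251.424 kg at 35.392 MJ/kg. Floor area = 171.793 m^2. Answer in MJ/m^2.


Total energy = 229.412*23.343 + 412.409*17.817 + 251.424*35.392
= 5355.164 + 7347.891 + 8898.398
= 21601.45 MJ
e = 21601.45 / 171.793 = 125.74 MJ/m^2

125.74 MJ/m^2


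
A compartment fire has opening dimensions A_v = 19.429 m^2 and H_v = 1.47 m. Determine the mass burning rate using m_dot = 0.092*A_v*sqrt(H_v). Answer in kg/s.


sqrt(H_v) = 1.2124
m_dot = 0.092 * 19.429 * 1.2124 = 2.1672 kg/s

2.1672 kg/s


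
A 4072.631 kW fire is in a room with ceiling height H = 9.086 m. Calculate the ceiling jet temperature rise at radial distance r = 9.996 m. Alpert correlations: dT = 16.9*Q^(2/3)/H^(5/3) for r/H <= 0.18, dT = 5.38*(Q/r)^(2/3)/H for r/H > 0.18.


r/H = 9.996 / 9.086 = 1.1002
r/H > 0.18, so dT = 5.38*(Q/r)^(2/3)/H
Q/r = 407.43
(Q/r)^(2/3) = 54.958
dT = 5.38 * 54.958 / 9.086 = 32.542 K

32.542 K


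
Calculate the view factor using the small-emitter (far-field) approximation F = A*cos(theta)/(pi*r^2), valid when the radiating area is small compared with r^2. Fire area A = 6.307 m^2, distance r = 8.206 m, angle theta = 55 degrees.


cos(55 deg) = 0.57358
pi*r^2 = 211.55
F = 6.307 * 0.57358 / 211.55 = 0.017100

0.017100


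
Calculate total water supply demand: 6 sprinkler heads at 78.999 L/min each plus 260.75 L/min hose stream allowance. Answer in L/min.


Sprinkler demand = 6 * 78.999 = 473.994 L/min
Total = 473.994 + 260.75 = 734.744 L/min

734.744 L/min


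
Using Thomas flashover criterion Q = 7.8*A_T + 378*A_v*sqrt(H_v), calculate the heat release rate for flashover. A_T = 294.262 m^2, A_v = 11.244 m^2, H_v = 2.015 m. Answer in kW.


7.8*A_T = 2295.2
sqrt(H_v) = 1.4195
378*A_v*sqrt(H_v) = 6033.2
Q = 2295.2 + 6033.2 = 8328.5 kW

8328.5 kW


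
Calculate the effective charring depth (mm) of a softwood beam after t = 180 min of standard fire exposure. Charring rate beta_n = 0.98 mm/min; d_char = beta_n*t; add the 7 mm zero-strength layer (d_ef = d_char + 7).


d_char = 0.98 * 180 = 176.4 mm
d_ef = 176.4 + 1.0*7 = 183.4 mm

183.4 mm


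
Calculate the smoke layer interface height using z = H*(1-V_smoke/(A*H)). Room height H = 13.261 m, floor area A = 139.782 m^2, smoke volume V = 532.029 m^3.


V/(A*H) = 0.28702
1 - 0.28702 = 0.71298
z = 13.261 * 0.71298 = 9.4549 m

9.4549 m


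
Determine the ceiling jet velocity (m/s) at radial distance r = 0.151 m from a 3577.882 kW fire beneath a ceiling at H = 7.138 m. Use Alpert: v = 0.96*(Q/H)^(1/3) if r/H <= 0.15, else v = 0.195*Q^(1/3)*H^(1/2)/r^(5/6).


r/H = 0.151 / 7.138 = 0.021154
r/H <= 0.15, so v = 0.96*(Q/H)^(1/3)
Q/H = 501.24
(Q/H)^(1/3) = 7.9436
v = 0.96 * 7.9436 = 7.6258 m/s

7.6258 m/s


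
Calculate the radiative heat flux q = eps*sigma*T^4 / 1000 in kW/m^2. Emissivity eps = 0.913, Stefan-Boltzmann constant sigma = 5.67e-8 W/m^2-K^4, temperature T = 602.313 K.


T^4 = 1.3161e+11
q = 0.913 * 5.67e-8 * 1.3161e+11 / 1000 = 6.8131 kW/m^2

6.8131 kW/m^2


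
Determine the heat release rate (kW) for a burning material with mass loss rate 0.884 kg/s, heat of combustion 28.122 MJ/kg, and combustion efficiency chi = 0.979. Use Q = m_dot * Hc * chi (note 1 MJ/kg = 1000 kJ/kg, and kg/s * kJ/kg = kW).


Hc = 28.122 MJ/kg = 28.122 * 1000 kJ/kg = 28122 kJ/kg
Q = 0.884 kg/s * 28122 kJ/kg * 0.979 = 24338 kW

24338 kW


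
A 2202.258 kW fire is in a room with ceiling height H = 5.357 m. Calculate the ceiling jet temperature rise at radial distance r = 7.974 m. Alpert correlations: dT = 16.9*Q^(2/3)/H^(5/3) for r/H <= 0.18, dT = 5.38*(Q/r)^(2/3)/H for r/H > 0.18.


r/H = 7.974 / 5.357 = 1.4885
r/H > 0.18, so dT = 5.38*(Q/r)^(2/3)/H
Q/r = 276.18
(Q/r)^(2/3) = 42.409
dT = 5.38 * 42.409 / 5.357 = 42.591 K

42.591 K


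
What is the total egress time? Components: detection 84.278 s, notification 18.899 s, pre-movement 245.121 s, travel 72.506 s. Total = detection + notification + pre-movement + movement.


Total = 84.278 + 18.899 + 245.121 + 72.506 = 420.804 s

420.804 s


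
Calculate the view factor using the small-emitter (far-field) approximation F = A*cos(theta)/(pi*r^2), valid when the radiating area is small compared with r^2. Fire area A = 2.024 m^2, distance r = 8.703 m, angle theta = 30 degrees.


cos(30 deg) = 0.86603
pi*r^2 = 237.95
F = 2.024 * 0.86603 / 237.95 = 0.0073664

0.0073664


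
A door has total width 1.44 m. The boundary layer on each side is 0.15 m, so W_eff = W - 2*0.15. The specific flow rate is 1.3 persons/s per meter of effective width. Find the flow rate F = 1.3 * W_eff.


W_eff = 1.44 - 0.30 = 1.14 m
F = 1.3 * 1.14 = 1.482 persons/s

1.482 persons/s


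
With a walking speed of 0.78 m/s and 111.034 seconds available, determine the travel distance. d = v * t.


d = 0.78 * 111.034 = 86.607 m

86.607 m


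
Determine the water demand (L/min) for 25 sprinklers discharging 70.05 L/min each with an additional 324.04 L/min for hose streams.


Sprinkler demand = 25 * 70.05 = 1751.25 L/min
Total = 1751.25 + 324.04 = 2075.29 L/min

2075.29 L/min


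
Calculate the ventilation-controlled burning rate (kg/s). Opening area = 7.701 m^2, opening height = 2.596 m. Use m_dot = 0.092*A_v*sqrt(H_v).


sqrt(H_v) = 1.6112
m_dot = 0.092 * 7.701 * 1.6112 = 1.1415 kg/s

1.1415 kg/s


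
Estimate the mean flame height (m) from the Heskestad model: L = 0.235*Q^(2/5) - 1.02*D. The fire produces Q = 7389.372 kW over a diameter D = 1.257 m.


Q^(2/5) = 35.273
0.235 * Q^(2/5) = 8.2892
1.02 * D = 1.2821
L = 7.0070 m

7.0070 m


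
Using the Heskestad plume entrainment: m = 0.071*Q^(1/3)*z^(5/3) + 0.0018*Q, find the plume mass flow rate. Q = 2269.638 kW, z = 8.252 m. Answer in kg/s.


Q^(1/3) = 13.142
z^(5/3) = 33.698
First term = 0.071 * 13.142 * 33.698 = 31.442
Second term = 0.0018 * 2269.638 = 4.0853
m = 35.527 kg/s

35.527 kg/s


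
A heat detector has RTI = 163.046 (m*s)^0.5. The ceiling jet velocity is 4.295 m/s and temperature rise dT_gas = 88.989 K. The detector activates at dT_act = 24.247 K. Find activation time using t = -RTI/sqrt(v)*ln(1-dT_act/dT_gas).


dT_act/dT_gas = 0.27247
ln(1 - 0.27247) = -0.31810
t = -163.046 / sqrt(4.295) * -0.31810 = 25.026 s

25.026 s


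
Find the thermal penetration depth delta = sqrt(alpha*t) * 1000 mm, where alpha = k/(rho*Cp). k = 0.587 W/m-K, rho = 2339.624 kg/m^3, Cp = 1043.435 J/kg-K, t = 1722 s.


alpha = 0.587 / (2339.624 * 1043.435) = 2.4045e-07 m^2/s
alpha * t = 0.00041406
delta = sqrt(0.00041406) * 1000 = 20.348 mm

20.348 mm


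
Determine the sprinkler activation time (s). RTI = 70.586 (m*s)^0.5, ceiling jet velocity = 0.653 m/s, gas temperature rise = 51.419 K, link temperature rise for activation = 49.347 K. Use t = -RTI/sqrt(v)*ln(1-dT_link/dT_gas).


dT_link/dT_gas = 0.95970
ln(1 - 0.95970) = -3.2115
t = -70.586 / sqrt(0.653) * -3.2115 = 280.52 s

280.52 s


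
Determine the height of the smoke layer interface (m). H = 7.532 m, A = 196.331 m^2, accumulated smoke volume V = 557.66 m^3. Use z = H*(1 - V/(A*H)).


V/(A*H) = 0.37711
1 - 0.37711 = 0.62289
z = 7.532 * 0.62289 = 4.6916 m

4.6916 m


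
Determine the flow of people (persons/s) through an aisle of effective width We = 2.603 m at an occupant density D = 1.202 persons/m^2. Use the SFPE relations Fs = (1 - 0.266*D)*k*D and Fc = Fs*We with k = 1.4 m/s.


1 - 0.266*D = 1 - 0.266*1.202 = 0.68027
Fs = 0.68027 * 1.4 * 1.202 = 1.1448 persons/(s*m)
Fc = 1.1448 * 2.603 = 2.9798 persons/s

2.9798 persons/s


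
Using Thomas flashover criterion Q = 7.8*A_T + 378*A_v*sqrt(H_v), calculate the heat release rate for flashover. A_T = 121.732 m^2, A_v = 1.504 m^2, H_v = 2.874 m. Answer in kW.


7.8*A_T = 949.51
sqrt(H_v) = 1.6953
378*A_v*sqrt(H_v) = 963.79
Q = 949.51 + 963.79 = 1913.3 kW

1913.3 kW


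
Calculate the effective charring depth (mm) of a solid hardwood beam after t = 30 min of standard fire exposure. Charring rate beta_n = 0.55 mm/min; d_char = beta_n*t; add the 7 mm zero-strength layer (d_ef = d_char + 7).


d_char = 0.55 * 30 = 16.5 mm
d_ef = 16.5 + 1.0*7 = 23.5 mm

23.5 mm


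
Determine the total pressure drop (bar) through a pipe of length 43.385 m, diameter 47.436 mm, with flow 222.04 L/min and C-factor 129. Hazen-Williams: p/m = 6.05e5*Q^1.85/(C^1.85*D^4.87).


Q^1.85 = 21923
C^1.85 = 8027.7
D^4.87 = 1.4543e+08
p/m = 0.011361 bar/m
p_total = 0.011361 * 43.385 = 0.49290 bar

0.49290 bar


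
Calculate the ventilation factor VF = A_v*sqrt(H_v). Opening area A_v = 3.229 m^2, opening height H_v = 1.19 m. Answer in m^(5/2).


sqrt(H_v) = 1.0909
VF = 3.229 * 1.0909 = 3.5224 m^(5/2)

3.5224 m^(5/2)


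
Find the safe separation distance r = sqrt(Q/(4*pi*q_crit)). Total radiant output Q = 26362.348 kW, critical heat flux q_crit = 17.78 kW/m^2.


4*pi*q_crit = 223.43
Q/(4*pi*q_crit) = 117.99
r = sqrt(117.99) = 10.862 m

10.862 m


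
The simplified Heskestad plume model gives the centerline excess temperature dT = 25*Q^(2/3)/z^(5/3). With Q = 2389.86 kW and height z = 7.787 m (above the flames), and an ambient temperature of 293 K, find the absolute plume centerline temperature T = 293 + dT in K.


Q^(2/3) = 178.75
z^(5/3) = 30.593
dT = 25 * 178.75 / 30.593 = 146.07 K
T = 293 + 146.07 = 439.07 K

439.07 K


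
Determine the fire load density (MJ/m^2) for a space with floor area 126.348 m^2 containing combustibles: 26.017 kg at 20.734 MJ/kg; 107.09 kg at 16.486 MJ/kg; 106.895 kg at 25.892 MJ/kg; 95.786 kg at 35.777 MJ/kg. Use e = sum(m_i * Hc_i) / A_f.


Total energy = 26.017*20.734 + 107.09*16.486 + 106.895*25.892 + 95.786*35.777
= 539.4365 + 1765.486 + 2767.725 + 3426.936
= 8499.583 MJ
e = 8499.583 / 126.348 = 67.271 MJ/m^2

67.271 MJ/m^2


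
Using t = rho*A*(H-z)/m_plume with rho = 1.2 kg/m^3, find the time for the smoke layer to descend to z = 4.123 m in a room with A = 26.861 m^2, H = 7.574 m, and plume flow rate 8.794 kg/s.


H - z = 3.451 m
t = 1.2 * 26.861 * 3.451 / 8.794 = 12.649 s

12.649 s


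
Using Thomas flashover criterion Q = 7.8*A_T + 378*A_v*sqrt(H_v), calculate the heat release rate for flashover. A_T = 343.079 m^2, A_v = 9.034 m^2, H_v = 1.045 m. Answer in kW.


7.8*A_T = 2676.0
sqrt(H_v) = 1.0223
378*A_v*sqrt(H_v) = 3490.8
Q = 2676.0 + 3490.8 = 6166.9 kW

6166.9 kW
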